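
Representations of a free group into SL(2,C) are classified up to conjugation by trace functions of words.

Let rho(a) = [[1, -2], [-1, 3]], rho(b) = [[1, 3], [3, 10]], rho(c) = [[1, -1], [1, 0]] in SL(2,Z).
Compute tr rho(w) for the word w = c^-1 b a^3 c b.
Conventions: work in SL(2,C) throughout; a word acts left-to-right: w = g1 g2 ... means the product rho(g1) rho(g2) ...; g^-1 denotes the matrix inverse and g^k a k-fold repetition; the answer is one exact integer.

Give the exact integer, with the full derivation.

1816

rho(c^-1) = [[0, 1], [-1, 1]]
... * rho(b) = [[1, 3], [3, 10]]  ->  [[3, 10], [2, 7]]
... * rho(a) = [[1, -2], [-1, 3]]  ->  [[-7, 24], [-5, 17]]
... * rho(a) = [[1, -2], [-1, 3]]  ->  [[-31, 86], [-22, 61]]
... * rho(a) = [[1, -2], [-1, 3]]  ->  [[-117, 320], [-83, 227]]
... * rho(c) = [[1, -1], [1, 0]]  ->  [[203, 117], [144, 83]]
... * rho(b) = [[1, 3], [3, 10]]  ->  [[554, 1779], [393, 1262]]
tr = 554 + 1262 = 1816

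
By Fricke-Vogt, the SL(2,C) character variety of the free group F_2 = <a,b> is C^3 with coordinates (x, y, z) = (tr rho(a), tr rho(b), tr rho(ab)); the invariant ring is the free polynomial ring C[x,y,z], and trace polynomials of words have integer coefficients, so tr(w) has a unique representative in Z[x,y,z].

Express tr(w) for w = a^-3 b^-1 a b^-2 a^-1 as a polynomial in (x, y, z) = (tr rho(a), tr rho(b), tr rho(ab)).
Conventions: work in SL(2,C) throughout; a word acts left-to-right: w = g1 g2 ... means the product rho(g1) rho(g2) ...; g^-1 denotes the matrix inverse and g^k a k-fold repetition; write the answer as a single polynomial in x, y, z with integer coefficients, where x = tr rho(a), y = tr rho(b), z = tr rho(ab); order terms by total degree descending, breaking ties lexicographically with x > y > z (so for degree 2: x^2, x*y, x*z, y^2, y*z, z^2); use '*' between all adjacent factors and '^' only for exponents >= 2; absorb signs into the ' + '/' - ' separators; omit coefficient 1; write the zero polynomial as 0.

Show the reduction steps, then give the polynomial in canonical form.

x^4*y^2*z - x^5*y - x^3*y^3 - x^3*y*z^2 - x^2*y^2*z + 5*x^3*y + x*y^3 + 2*x*y*z^2 - x^2*z - y^2*z - 4*x*y + z

trace(a^-1) = trace(a) = x
trace(a^-1 b) = trace(b)*trace(a) - trace(b a)  (eliminate a^-1) = x*y - z
trace(b^-1 a^-1) = trace(a^-1)*trace(b) - trace(a^-1 b)  (eliminate b^-1) = z
use: trace(b a b) = trace(b)*trace(a b) - trace(a)  (reduce the b square) = y*z - x
use: trace(b a b a) = trace(b a)*trace(b a) - trace(1)  (split on b) = z^2 - 2
apply: trace(a^-1 b a b) = trace(b a b)*trace(a) - trace(b a b a)  (eliminate a^-1) = x*y*z - x^2 - z^2 + 2
use: trace(a^-2 b a b) = trace(a^-1 b a b)*trace(a) - trace(a^-1 b a b a)  (eliminate a^-1) = x^2*y*z - x^3 - x*z^2 - y*z + 3*x
trace(a b^-1 a^-2 b) = trace(a^-2 b a)*trace(b) - trace(a^-2 b a b)  (eliminate b^-1) = -x^2*y*z + x^3 + x*y^2 + x*z^2 - 3*x
apply: trace(b^-1 a^-2 b^-1 a) = trace(a b^-1 a^-2)*trace(b) - trace(a b^-1 a^-2 b)  (eliminate b^-1) = x^2*y*z - x^3 - x*y^2 - x*z^2 + y*z + 3*x
apply: trace(a^-1 b^-1 a b^-2 a^-1) = trace(b^-1 a^-2 b^-1 a)*trace(b) - trace(b^-1 a^-2 b^-1 a b)  (eliminate b^-1) = x^2*y^2*z - x^3*y - x*y^3 - x*y*z^2 + y^2*z + 3*x*y - z
trace(a^-1 b^-1 a b^-2) = trace(b^-1 a^-1 b^-1 a)*trace(b) - trace(b^-1 a^-1 b^-1 a b)  (eliminate b^-1) = x*y^2*z - x^2*y - y*z^2 + y
apply: trace(a^-3 b^-1 a b^-2) = trace(a^-1 b^-1 a b^-2 a^-1)*trace(a) - trace(a^-1 b^-1 a b^-2)  (eliminate a^-1) = x^3*y^2*z - x^4*y - x^2*y^3 - x^2*y*z^2 + 4*x^2*y + y*z^2 - x*z - y
trace(a^-3 b^-1 a b^-2 a^-1) = trace(a^-3 b^-1 a b^-2)*trace(a) - trace(a^-3 b^-1 a b^-2 a)  (eliminate a^-1) = x^4*y^2*z - x^5*y - x^3*y^3 - x^3*y*z^2 - x^2*y^2*z + 5*x^3*y + x*y^3 + 2*x*y*z^2 - x^2*z - y^2*z - 4*x*y + z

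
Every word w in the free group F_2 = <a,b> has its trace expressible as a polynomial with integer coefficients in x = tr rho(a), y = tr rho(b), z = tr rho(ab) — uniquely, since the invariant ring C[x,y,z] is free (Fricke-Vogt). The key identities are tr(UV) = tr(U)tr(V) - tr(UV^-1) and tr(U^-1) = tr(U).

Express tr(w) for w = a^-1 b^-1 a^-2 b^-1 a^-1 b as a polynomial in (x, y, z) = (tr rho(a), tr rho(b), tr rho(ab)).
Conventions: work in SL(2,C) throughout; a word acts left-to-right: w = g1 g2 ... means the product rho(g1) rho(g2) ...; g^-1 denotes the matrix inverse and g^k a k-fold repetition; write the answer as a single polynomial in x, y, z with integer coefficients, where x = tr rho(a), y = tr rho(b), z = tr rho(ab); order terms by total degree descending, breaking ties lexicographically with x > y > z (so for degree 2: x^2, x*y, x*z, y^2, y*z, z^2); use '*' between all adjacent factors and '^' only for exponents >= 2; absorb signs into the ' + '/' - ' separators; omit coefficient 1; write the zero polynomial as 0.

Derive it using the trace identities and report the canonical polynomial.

x^2*y*z^2 - 2*x*y^2*z - x*z^3 + y^3 + y*z^2 + 2*x*z - 3*y

tr(a^-1) = tr(a) = x
apply: tr(a^-2) = tr(a^-1)*tr(a) - tr(1)   [inverse elimination on a] = x^2 - 2
use: tr(b a^-1) = tr(b)*tr(a) - tr(b a)   [inverse elimination on a] = x*y - z
apply: tr(a^-2 b) = tr(b a^-1)*tr(a) - tr(b)   [inverse elimination on a] = x^2*y - x*z - y
tr(a^-1 b^-1 a^-1) = tr(a^-2)*tr(b) - tr(a^-2 b)   [inverse elimination on b] = x*z - y
use: tr(b a b a) = tr(a b)*tr(a b) - tr(1)   [split at a repeated a] = z^2 - 2
use: tr(b a b) = tr(b)*tr(a b) - tr(a)   [square of b] = y*z - x
tr(a b a b a) = tr(a)*tr(b a b a) - tr(b a b)   [square of a] = x*z^2 - y*z - x
tr(a b a b a b) = tr(b a)*tr(b a b a) - tr(b^-1 a^-1)   [split at a repeated b] = z^3 - 3*z
use: tr(b a b a b^-1 a) = tr(a b a b a)*tr(b) - tr(a b a b a b)   [inverse elimination on b] = x*y*z^2 - y^2*z - z^3 - x*y + 3*z
apply: tr(b^-1 a^-1 b a b a) = tr(b a b a b^-1)*tr(a) - tr(b a b a b^-1 a)   [inverse elimination on a] = -x*y*z^2 + x^2*z + y^2*z + z^3 - 3*z
use: tr(a^-1 b^-1 a^-1 b a b) = tr(b^-1 a^-1 b a b)*tr(a) - tr(b^-1 a^-1 b a b a)   [inverse elimination on a] = x*y*z^2 - x^2*z - y^2*z - z^3 + x*y + 3*z
tr(b^-1 a^-1 b^-1 a^-1 b a) = tr(a^-1 b^-1 a^-1 b a)*tr(b) - tr(a^-1 b^-1 a^-1 b a b)   [inverse elimination on b] = -x*y*z^2 + x^2*z + y^2*z + z^3 - 3*z
tr(a^-1 b^-1 a^-1 b a^-1 b^-1) = tr(b^-1 a^-1 b^-1 a^-1 b)*tr(a) - tr(b^-1 a^-1 b^-1 a^-1 b a)   [inverse elimination on a] = x*y*z^2 - y^2*z - z^3 - x*y + 3*z
tr(b a b^-1 a) = tr(a b a)*tr(b) - tr(a b a b)   [inverse elimination on b] = x*y*z - y^2 - z^2 + 2
tr(a^-1 b a b^-1) = tr(b a b^-1)*tr(a) - tr(b a b^-1 a)   [inverse elimination on a] = -x*y*z + x^2 + y^2 + z^2 - 2
use: tr(b^-2 a^-1 b a) = tr(a^-1 b a b^-1)*tr(b) - tr(a^-1 b a)   [inverse elimination on b] = -x*y^2*z + x^2*y + y^3 + y*z^2 - 3*y
apply: tr(b^-1 a^-1 b a^-1 b^-1) = tr(b^-2 a^-1 b)*tr(a) - tr(b^-2 a^-1 b a)   [inverse elimination on a] = x*y^2*z - x^2*y - y^3 - y*z^2 + x*z + 3*y
tr(a^-1 b^-1 a^-2 b^-1 a^-1 b) = tr(a^-1 b^-1 a^-1 b a^-1 b^-1)*tr(a) - tr(a^-1 b^-1 a^-1 b a^-1 b^-1 a)   [inverse elimination on a] = x^2*y*z^2 - 2*x*y^2*z - x*z^3 + y^3 + y*z^2 + 2*x*z - 3*y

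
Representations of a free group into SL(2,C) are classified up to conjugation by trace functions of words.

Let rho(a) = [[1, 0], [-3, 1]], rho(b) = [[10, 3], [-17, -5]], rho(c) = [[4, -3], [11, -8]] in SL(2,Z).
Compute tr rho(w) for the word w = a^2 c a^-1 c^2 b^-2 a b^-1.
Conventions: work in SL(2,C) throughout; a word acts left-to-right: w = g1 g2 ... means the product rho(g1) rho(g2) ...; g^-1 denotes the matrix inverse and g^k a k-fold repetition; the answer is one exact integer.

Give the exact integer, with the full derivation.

247538

rho(a) = [[1, 0], [-3, 1]]
... * rho(a) = [[1, 0], [-3, 1]]  ->  [[1, 0], [-6, 1]]
... * rho(c) = [[4, -3], [11, -8]]  ->  [[4, -3], [-13, 10]]
... * rho(a^-1) = [[1, 0], [3, 1]]  ->  [[-5, -3], [17, 10]]
... * rho(c) = [[4, -3], [11, -8]]  ->  [[-53, 39], [178, -131]]
... * rho(c) = [[4, -3], [11, -8]]  ->  [[217, -153], [-729, 514]]
... * rho(b^-1) = [[-5, -3], [17, 10]]  ->  [[-3686, -2181], [12383, 7327]]
... * rho(b^-1) = [[-5, -3], [17, 10]]  ->  [[-18647, -10752], [62644, 36121]]
... * rho(a) = [[1, 0], [-3, 1]]  ->  [[13609, -10752], [-45719, 36121]]
... * rho(b^-1) = [[-5, -3], [17, 10]]  ->  [[-250829, -148347], [842652, 498367]]
tr = -250829 + 498367 = 247538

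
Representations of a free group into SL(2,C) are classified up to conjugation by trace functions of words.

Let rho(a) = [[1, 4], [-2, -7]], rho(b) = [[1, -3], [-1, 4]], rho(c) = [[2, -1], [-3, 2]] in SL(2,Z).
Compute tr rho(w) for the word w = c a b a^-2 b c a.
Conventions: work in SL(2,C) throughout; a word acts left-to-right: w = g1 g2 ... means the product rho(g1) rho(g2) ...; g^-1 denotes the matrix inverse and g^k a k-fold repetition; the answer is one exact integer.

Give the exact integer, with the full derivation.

rho(c) = [[2, -1], [-3, 2]]
... * rho(a) = [[1, 4], [-2, -7]]  ->  [[4, 15], [-7, -26]]
... * rho(b) = [[1, -3], [-1, 4]]  ->  [[-11, 48], [19, -83]]
... * rho(a^-1) = [[-7, -4], [2, 1]]  ->  [[173, 92], [-299, -159]]
... * rho(a^-1) = [[-7, -4], [2, 1]]  ->  [[-1027, -600], [1775, 1037]]
... * rho(b) = [[1, -3], [-1, 4]]  ->  [[-427, 681], [738, -1177]]
... * rho(c) = [[2, -1], [-3, 2]]  ->  [[-2897, 1789], [5007, -3092]]
... * rho(a) = [[1, 4], [-2, -7]]  ->  [[-6475, -24111], [11191, 41672]]
tr = -6475 + 41672 = 35197

35197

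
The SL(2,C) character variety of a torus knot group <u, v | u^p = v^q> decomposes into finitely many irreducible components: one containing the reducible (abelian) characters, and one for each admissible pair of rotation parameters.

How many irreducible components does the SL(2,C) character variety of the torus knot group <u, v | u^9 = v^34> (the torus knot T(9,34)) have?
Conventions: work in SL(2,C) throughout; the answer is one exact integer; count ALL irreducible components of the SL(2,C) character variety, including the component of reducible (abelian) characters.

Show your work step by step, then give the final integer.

Gamma = < u, v | u^9 = v^34 > (torus knot T(9,34)); the central element u^9 = v^34 acts as +I or -I in any irreducible SL(2,C) representation.
So on each irreducible component the traces are pinned: tr(u) = 2*cos(pi*alpha/9) with 1 <= alpha <= 8, tr(v) = 2*cos(pi*beta/34) with 1 <= beta <= 33.
u^9 = (-1)^alpha I and v^34 = (-1)^beta I must agree, so alpha and beta have equal parity.
count pairs: odd alpha (4 choices) x odd beta (17), plus even alpha (4) x even beta (16): 4*17 + 4*16 = 132.
That is 132 components of irreducible characters, and with the reducible (abelian) component the total is 133.

133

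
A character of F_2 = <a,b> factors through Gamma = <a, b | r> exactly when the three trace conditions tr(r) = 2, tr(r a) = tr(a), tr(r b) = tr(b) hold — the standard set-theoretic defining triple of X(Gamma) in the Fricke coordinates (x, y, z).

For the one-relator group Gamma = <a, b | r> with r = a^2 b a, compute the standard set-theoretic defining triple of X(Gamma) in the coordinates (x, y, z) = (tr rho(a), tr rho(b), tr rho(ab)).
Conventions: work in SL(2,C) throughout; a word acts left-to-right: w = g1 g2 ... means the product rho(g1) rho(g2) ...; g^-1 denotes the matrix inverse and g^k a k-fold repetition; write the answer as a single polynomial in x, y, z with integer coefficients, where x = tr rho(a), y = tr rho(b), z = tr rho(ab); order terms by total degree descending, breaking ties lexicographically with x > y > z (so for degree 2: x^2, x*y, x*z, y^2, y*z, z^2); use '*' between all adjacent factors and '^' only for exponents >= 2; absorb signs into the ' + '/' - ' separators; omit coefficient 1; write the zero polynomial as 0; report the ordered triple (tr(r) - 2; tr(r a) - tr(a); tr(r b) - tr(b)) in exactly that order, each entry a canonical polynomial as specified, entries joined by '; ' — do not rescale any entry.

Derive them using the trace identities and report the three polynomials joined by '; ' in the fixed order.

next, trace(b a^2) = trace(a) * trace(b a) - trace(b)   [square of a] = x*z - y
and trace(a^2 b a) = trace(a) * trace(b a^2) - trace(b a)   [square of a] = x^2*z - x*y - z
and trace(a^2 b a^2) = trace(a) * trace(a^2 b a) - trace(a^2 b)  (reduce the a square) = x^3*z - x^2*y - 2*x*z + y
trace(b a b a) = trace(a b) * trace(a b) - trace(1)   [split at a repeated a] = z^2 - 2
trace(b a b) = trace(b) * trace(a b) - trace(a)   [square of b] = y*z - x
and trace(a^2 b a b) = trace(a) * trace(b a b a) - trace(b a b)   [square of a] = x*z^2 - y*z - x
assemble the triple (trace(r) - 2; trace(r a) - x; trace(r b) - y)

x^2*z - x*y - z - 2; x^3*z - x^2*y - 2*x*z - x + y; x*z^2 - y*z - x - y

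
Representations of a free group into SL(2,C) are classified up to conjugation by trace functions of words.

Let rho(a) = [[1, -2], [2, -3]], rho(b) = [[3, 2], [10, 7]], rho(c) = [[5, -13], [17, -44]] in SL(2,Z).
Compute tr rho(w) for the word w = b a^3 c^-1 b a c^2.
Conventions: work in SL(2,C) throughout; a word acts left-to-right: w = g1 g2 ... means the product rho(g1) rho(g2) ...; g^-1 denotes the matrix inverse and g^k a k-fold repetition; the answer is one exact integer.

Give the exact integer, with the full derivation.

-417259

rho(b) = [[3, 2], [10, 7]]
... * rho(a) = [[1, -2], [2, -3]]  ->  [[7, -12], [24, -41]]
... * rho(a) = [[1, -2], [2, -3]]  ->  [[-17, 22], [-58, 75]]
... * rho(a) = [[1, -2], [2, -3]]  ->  [[27, -32], [92, -109]]
... * rho(c^-1) = [[-44, 13], [-17, 5]]  ->  [[-644, 191], [-2195, 651]]
... * rho(b) = [[3, 2], [10, 7]]  ->  [[-22, 49], [-75, 167]]
... * rho(a) = [[1, -2], [2, -3]]  ->  [[76, -103], [259, -351]]
... * rho(c) = [[5, -13], [17, -44]]  ->  [[-1371, 3544], [-4672, 12077]]
... * rho(c) = [[5, -13], [17, -44]]  ->  [[53393, -138113], [181949, -470652]]
tr = 53393 + -470652 = -417259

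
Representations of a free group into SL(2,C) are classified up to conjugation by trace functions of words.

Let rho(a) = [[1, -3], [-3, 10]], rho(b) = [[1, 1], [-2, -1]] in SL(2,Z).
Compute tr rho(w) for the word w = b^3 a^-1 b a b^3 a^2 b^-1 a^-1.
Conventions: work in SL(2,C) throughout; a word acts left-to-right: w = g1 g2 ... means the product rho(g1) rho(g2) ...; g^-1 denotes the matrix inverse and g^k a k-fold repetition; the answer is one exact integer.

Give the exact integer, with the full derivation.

rho(b) = [[1, 1], [-2, -1]]
... * rho(b) = [[1, 1], [-2, -1]]  ->  [[-1, 0], [0, -1]]
... * rho(b) = [[1, 1], [-2, -1]]  ->  [[-1, -1], [2, 1]]
... * rho(a^-1) = [[10, 3], [3, 1]]  ->  [[-13, -4], [23, 7]]
... * rho(b) = [[1, 1], [-2, -1]]  ->  [[-5, -9], [9, 16]]
... * rho(a) = [[1, -3], [-3, 10]]  ->  [[22, -75], [-39, 133]]
... * rho(b) = [[1, 1], [-2, -1]]  ->  [[172, 97], [-305, -172]]
... * rho(b) = [[1, 1], [-2, -1]]  ->  [[-22, 75], [39, -133]]
... * rho(b) = [[1, 1], [-2, -1]]  ->  [[-172, -97], [305, 172]]
... * rho(a) = [[1, -3], [-3, 10]]  ->  [[119, -454], [-211, 805]]
... * rho(a) = [[1, -3], [-3, 10]]  ->  [[1481, -4897], [-2626, 8683]]
... * rho(b^-1) = [[-1, -1], [2, 1]]  ->  [[-11275, -6378], [19992, 11309]]
... * rho(a^-1) = [[10, 3], [3, 1]]  ->  [[-131884, -40203], [233847, 71285]]
tr = -131884 + 71285 = -60599

-60599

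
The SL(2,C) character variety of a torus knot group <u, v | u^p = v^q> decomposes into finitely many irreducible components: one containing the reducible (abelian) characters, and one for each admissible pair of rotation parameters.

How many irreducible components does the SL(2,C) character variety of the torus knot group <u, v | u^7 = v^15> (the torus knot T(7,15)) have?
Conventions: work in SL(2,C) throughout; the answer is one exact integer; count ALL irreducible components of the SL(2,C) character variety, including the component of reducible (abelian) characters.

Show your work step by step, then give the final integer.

43

In the torus knot group T(7,15), u^7 = v^15 is central, so an irreducible representation sends it to +I or -I (Schur).
This locks tr(u) to 2*cos(pi*alpha/7), alpha in 1..6, and tr(v) to 2*cos(pi*beta/15), beta in 1..14, on each component of irreducible characters.
u^7 = (-1)^alpha I and v^15 = (-1)^beta I must agree, so alpha and beta have equal parity.
Enumerate parity-matched pairs: 3*7 odd-odd plus 3*7 even-even gives 42.
Total: 42 irreducible-character components + 1 reducible (abelian) component = 43.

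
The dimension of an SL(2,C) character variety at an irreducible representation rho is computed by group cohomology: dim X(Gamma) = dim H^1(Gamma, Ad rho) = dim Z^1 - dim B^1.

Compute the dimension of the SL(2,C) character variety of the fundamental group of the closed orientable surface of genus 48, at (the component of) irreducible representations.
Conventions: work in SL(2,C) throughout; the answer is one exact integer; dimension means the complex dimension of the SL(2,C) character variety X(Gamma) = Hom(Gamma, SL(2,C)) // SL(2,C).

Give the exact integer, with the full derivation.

282

Gamma = pi_1(Sigma_48) = < a_1, b_1, ..., a_48, b_48 | prod [a_i, b_i] > has 2g = 96 generators and 1 relator.
Before the relator condition, cocycle space has dim 3*96 = 288.
At an irreducible rho, H^2 = coker(d_2) vanishes (Poincare duality: H^2 is dual to H^0 = invariants = 0), so d_2 is surjective onto sl_2 and dim Z^1 = 288 - 3 = 285.
dim B^1 = 3 (coboundaries, injective at irreducible rho).
Hence dim X = 285 - 3 = 282.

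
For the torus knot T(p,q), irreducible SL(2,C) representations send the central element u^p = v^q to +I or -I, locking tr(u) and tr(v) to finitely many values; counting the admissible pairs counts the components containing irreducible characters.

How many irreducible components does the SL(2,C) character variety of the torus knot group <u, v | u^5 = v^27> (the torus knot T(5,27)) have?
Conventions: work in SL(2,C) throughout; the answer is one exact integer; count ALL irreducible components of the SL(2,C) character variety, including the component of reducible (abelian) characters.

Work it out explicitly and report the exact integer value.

Gamma = < u, v | u^5 = v^27 > (torus knot T(5,27)); the central element u^5 = v^27 acts as +I or -I in any irreducible SL(2,C) representation.
This locks tr(u) to 2*cos(pi*alpha/5), alpha in 1..4, and tr(v) to 2*cos(pi*beta/27), beta in 1..26, on each component of irreducible characters.
Consistency of u^5 = (-1)^alpha I with v^27 = (-1)^beta I forces alpha = beta (mod 2).
Enumerate parity-matched pairs: 2*13 odd-odd plus 2*13 even-even gives 52.
Total: 52 irreducible-character components + 1 reducible (abelian) component = 53.

53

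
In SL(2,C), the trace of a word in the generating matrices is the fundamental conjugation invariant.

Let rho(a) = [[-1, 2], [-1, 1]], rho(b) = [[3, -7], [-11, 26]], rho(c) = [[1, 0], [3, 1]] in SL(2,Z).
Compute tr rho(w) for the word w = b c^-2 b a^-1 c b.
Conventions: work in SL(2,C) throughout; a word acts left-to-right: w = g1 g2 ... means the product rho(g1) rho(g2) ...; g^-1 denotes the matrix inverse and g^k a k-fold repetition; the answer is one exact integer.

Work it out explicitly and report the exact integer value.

rho(b) = [[3, -7], [-11, 26]]
... * rho(c^-1) = [[1, 0], [-3, 1]]  ->  [[24, -7], [-89, 26]]
... * rho(c^-1) = [[1, 0], [-3, 1]]  ->  [[45, -7], [-167, 26]]
... * rho(b) = [[3, -7], [-11, 26]]  ->  [[212, -497], [-787, 1845]]
... * rho(a^-1) = [[1, -2], [1, -1]]  ->  [[-285, 73], [1058, -271]]
... * rho(c) = [[1, 0], [3, 1]]  ->  [[-66, 73], [245, -271]]
... * rho(b) = [[3, -7], [-11, 26]]  ->  [[-1001, 2360], [3716, -8761]]
tr = -1001 + -8761 = -9762

-9762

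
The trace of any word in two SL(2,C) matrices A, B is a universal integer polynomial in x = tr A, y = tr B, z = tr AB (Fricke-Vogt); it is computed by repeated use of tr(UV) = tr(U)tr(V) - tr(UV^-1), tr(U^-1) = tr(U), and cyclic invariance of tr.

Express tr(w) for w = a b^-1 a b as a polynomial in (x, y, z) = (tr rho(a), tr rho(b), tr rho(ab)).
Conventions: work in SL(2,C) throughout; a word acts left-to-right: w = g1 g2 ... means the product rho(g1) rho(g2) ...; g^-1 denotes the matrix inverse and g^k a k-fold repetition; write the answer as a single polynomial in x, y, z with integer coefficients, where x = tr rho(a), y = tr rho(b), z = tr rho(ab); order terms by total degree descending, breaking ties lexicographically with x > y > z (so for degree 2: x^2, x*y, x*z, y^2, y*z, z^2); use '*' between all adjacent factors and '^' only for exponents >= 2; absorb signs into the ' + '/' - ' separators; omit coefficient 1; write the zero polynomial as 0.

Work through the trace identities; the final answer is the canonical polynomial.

x*y*z - y^2 - z^2 + 2

trace(a b a) = trace(a) trace(b a) - trace(b) = x*z - y
trace(a b a b) = trace(a b) trace(a b) - trace(1)   [split at repeated a] = z^2 - 2
apply: trace(a b^-1 a b) = trace(a b a) trace(b) - trace(a b a b) = x*y*z - y^2 - z^2 + 2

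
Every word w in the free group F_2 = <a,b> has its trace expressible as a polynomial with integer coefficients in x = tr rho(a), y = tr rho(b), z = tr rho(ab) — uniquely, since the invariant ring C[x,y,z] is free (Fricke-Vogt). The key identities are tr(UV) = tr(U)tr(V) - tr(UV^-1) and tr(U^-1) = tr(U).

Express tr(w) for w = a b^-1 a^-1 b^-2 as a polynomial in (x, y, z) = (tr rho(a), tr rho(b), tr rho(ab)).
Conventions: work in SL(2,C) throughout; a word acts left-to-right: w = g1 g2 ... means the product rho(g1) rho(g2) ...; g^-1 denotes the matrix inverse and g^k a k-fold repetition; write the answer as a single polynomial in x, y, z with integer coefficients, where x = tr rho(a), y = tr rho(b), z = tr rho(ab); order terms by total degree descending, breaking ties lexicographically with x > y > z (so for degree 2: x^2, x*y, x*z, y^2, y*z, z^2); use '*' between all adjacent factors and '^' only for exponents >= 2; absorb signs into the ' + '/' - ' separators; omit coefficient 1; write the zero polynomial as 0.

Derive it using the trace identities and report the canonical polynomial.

x*y^2*z - x^2*y - y*z^2 + y

tr(b^-1) = tr(b) = y
tr(b a b) = tr(b) * tr(a b) - tr(a) = y*z - x
tr(b a b a) = tr(b a) * tr(b a) - tr(1) = z^2 - 2
tr(a^-1 b a b) = tr(b a b) * tr(a) - tr(b a b a) = x*y*z - x^2 - z^2 + 2
tr(a b^-1 a^-1 b) = tr(a^-1 b a) * tr(b) - tr(a^-1 b a b) = -x*y*z + x^2 + y^2 + z^2 - 2
tr(b^-1 a b^-1 a^-1) = tr(a b^-1 a^-1) * tr(b) - tr(a b^-1 a^-1 b) = x*y*z - x^2 - z^2 + 2
tr(a b^-1 a^-1 b^-2) = tr(b^-1 a b^-1 a^-1) * tr(b) - tr(b^-1 a b^-1 a^-1 b) = x*y^2*z - x^2*y - y*z^2 + y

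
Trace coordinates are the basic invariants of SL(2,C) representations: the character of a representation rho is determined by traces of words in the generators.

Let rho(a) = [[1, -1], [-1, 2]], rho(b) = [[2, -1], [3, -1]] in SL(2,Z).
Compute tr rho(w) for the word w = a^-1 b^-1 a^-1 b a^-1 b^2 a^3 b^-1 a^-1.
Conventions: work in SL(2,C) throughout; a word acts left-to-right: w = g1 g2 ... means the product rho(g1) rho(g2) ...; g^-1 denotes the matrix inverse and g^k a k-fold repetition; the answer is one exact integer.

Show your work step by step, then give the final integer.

rho(a^-1) = [[2, 1], [1, 1]]
... * rho(b^-1) = [[-1, 1], [-3, 2]]  ->  [[-5, 4], [-4, 3]]
... * rho(a^-1) = [[2, 1], [1, 1]]  ->  [[-6, -1], [-5, -1]]
... * rho(b) = [[2, -1], [3, -1]]  ->  [[-15, 7], [-13, 6]]
... * rho(a^-1) = [[2, 1], [1, 1]]  ->  [[-23, -8], [-20, -7]]
... * rho(b) = [[2, -1], [3, -1]]  ->  [[-70, 31], [-61, 27]]
... * rho(b) = [[2, -1], [3, -1]]  ->  [[-47, 39], [-41, 34]]
... * rho(a) = [[1, -1], [-1, 2]]  ->  [[-86, 125], [-75, 109]]
... * rho(a) = [[1, -1], [-1, 2]]  ->  [[-211, 336], [-184, 293]]
... * rho(a) = [[1, -1], [-1, 2]]  ->  [[-547, 883], [-477, 770]]
... * rho(b^-1) = [[-1, 1], [-3, 2]]  ->  [[-2102, 1219], [-1833, 1063]]
... * rho(a^-1) = [[2, 1], [1, 1]]  ->  [[-2985, -883], [-2603, -770]]
tr = -2985 + -770 = -3755

-3755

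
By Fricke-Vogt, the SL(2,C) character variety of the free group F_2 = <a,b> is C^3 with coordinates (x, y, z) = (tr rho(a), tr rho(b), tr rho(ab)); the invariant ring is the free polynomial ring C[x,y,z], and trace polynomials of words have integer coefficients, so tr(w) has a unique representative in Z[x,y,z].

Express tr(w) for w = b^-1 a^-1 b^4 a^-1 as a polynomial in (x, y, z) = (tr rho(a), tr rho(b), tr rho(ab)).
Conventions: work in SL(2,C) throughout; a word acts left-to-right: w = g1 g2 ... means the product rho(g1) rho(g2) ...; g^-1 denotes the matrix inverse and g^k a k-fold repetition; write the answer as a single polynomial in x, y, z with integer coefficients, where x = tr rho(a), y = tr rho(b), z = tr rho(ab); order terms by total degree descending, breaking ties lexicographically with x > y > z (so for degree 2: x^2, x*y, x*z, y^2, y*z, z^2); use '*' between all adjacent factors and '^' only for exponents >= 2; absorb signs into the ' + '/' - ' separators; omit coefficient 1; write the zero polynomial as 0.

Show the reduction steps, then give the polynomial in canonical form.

reduce: trace(b^2) = trace(b) * trace(b) - trace(1) = y^2 - 2
so trace(b^3) = trace(b) * trace(b^2) - trace(b) = y^3 - 3*y
trace(b^4) = trace(b) * trace(b^3) - trace(b^2) = y^4 - 4*y^2 + 2
so trace(b a b) = trace(b) * trace(a b) - trace(a) = y*z - x
so trace(b^2 a b) = trace(b) * trace(b a b) - trace(b a) = y^2*z - x*y - z
trace(b^4 a) = trace(b) * trace(b^2 a b) - trace(b^2 a) = y^3*z - x*y^2 - 2*y*z + x
so trace(a^-1 b^4) = trace(b^4) * trace(a) - trace(b^4 a) = x*y^4 - y^3*z - 3*x*y^2 + 2*y*z + x
so trace(a^-1 b^4 a^-1) = trace(a^-1 b^4) * trace(a) - trace(a^-1 b^4 a) = x^2*y^4 - x*y^3*z - 3*x^2*y^2 - y^4 + 2*x*y*z + x^2 + 4*y^2 - 2
so trace(b^5) = trace(b) * trace(b^4) - trace(b^3) = y^5 - 5*y^3 + 5*y
reduce: trace(b^5 a) = trace(b) * trace(a b^4) - trace(a b^3) = y^4*z - x*y^3 - 3*y^2*z + 2*x*y + z
reduce: trace(b^4 a^-1 b) = trace(b^5) * trace(a) - trace(b^5 a) = x*y^5 - y^4*z - 4*x*y^3 + 3*y^2*z + 3*x*y - z
reduce: trace(a b a b) = trace(b a) * trace(b a) - trace(1)   [split at repeated b] = z^2 - 2
trace(a b a) = trace(a) * trace(b a) - trace(b) = x*z - y
so trace(b a b a b) = trace(b) * trace(a b a b) - trace(a b a) = y*z^2 - x*z - y
so trace(a b a b^3) = trace(b) * trace(b a b a b) - trace(b a b a) = y^2*z^2 - x*y*z - y^2 - z^2 + 2
trace(b a b^4 a) = trace(b) * trace(a b a b^3) - trace(a b a b^2) = y^3*z^2 - x*y^2*z - y^3 - 2*y*z^2 + x*z + 3*y
reduce: trace(b^4 a^-1 b a) = trace(b a b^4) * trace(a) - trace(b a b^4 a) = x*y^4*z - x^2*y^3 - y^3*z^2 - 2*x*y^2*z + 2*x^2*y + y^3 + 2*y*z^2 - 3*y
so trace(a^-1 b^4 a^-1 b) = trace(b^4 a^-1 b) * trace(a) - trace(b^4 a^-1 b a) = x^2*y^5 - 2*x*y^4*z - 3*x^2*y^3 + y^3*z^2 + 5*x*y^2*z + x^2*y - y^3 - 2*y*z^2 - x*z + 3*y
trace(b^-1 a^-1 b^4 a^-1) = trace(a^-1 b^4 a^-1) * trace(b) - trace(a^-1 b^4 a^-1 b) = x*y^4*z - y^5 - y^3*z^2 - 3*x*y^2*z + 5*y^3 + 2*y*z^2 + x*z - 5*y

x*y^4*z - y^5 - y^3*z^2 - 3*x*y^2*z + 5*y^3 + 2*y*z^2 + x*z - 5*y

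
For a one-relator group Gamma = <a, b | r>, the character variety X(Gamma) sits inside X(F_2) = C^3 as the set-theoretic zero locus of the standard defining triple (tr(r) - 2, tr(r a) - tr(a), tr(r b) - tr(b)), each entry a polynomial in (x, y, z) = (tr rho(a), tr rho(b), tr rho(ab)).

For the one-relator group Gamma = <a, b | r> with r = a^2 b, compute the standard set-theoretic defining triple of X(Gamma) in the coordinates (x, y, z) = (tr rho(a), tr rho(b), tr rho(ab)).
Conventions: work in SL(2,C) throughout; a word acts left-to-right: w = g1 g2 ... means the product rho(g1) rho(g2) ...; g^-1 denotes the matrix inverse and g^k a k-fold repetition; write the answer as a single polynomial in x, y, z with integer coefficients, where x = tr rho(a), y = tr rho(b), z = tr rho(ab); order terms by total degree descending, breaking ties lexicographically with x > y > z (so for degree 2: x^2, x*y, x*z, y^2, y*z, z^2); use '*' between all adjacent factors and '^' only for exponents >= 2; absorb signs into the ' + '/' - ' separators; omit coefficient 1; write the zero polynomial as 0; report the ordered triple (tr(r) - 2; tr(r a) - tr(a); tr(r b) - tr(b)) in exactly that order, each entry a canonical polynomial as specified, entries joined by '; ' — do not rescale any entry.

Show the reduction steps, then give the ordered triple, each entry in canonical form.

x*z - y - 2; x^2*z - x*y - x - z; x*y*z - x^2 - y^2 - y + 2

trace(a^2 b) = trace(a) * trace(b a) - trace(b) = x*z - y
trace(a^2 b a) = trace(a) * trace(b a^2) - trace(b a) = x^2*z - x*y - z
trace(b^2 a) = trace(b) * trace(a b) - trace(a)  (reduce the b square) = y*z - x
trace(b^2) = trace(b) * trace(b) - trace(1)  (reduce the b square) = y^2 - 2
trace(a^2 b^2) = trace(a) * trace(b^2 a) - trace(b^2)  (reduce the a square) = x*y*z - x^2 - y^2 + 2
assemble the triple (trace(r) - 2; trace(r a) - x; trace(r b) - y)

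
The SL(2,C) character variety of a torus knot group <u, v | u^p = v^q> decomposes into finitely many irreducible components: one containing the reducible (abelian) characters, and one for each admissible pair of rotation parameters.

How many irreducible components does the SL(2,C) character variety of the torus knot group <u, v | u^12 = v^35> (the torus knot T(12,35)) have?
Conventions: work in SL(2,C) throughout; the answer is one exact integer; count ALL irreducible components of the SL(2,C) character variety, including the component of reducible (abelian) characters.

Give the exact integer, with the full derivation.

In the torus knot group T(12,35), u^12 = v^35 is central, so an irreducible representation sends it to +I or -I (Schur).
So on each irreducible component the traces are pinned: tr(u) = 2*cos(pi*alpha/12) with 1 <= alpha <= 11, tr(v) = 2*cos(pi*beta/35) with 1 <= beta <= 34.
Consistency of u^12 = (-1)^alpha I with v^35 = (-1)^beta I forces alpha = beta (mod 2).
Counting: 6 odd alphas x 17 odd betas + 5 even alphas x 17 even betas = 102 + 85 = 187.
That is 187 components of irreducible characters, and with the reducible (abelian) component the total is 188.

188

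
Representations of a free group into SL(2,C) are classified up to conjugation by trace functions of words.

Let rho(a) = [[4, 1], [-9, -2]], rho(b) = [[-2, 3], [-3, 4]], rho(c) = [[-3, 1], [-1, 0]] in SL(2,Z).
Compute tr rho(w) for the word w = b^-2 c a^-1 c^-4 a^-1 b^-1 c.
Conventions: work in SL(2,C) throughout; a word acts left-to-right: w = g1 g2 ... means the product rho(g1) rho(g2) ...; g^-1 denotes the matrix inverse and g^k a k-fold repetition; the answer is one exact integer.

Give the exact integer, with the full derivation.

rho(b^-1) = [[4, -3], [3, -2]]
... * rho(b^-1) = [[4, -3], [3, -2]]  ->  [[7, -6], [6, -5]]
... * rho(c) = [[-3, 1], [-1, 0]]  ->  [[-15, 7], [-13, 6]]
... * rho(a^-1) = [[-2, -1], [9, 4]]  ->  [[93, 43], [80, 37]]
... * rho(c^-1) = [[0, -1], [1, -3]]  ->  [[43, -222], [37, -191]]
... * rho(c^-1) = [[0, -1], [1, -3]]  ->  [[-222, 623], [-191, 536]]
... * rho(c^-1) = [[0, -1], [1, -3]]  ->  [[623, -1647], [536, -1417]]
... * rho(c^-1) = [[0, -1], [1, -3]]  ->  [[-1647, 4318], [-1417, 3715]]
... * rho(a^-1) = [[-2, -1], [9, 4]]  ->  [[42156, 18919], [36269, 16277]]
... * rho(b^-1) = [[4, -3], [3, -2]]  ->  [[225381, -164306], [193907, -141361]]
... * rho(c) = [[-3, 1], [-1, 0]]  ->  [[-511837, 225381], [-440360, 193907]]
tr = -511837 + 193907 = -317930

-317930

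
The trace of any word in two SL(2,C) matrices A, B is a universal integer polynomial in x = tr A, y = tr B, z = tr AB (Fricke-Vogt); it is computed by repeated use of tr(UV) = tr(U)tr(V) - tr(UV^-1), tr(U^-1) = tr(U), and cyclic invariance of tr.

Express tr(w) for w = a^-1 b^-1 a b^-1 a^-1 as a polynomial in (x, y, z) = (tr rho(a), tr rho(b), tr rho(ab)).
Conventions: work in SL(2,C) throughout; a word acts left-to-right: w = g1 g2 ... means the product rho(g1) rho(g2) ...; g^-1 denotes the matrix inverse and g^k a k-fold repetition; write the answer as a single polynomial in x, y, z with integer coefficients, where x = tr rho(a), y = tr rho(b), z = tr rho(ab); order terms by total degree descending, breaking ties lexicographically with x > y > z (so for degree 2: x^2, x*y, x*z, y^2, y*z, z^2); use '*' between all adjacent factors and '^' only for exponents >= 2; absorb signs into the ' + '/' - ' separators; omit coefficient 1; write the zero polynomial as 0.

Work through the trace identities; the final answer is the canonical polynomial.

x^2*y*z - x^3 - x*y^2 - x*z^2 + y*z + 3*x

tr(b^-1) = tr(b) = y
tr(b a b) = tr(b) tr(a b) - tr(a)  (reduce the b square) = y*z - x
and tr(b a b a) = tr(b a) tr(b a) - tr(1)  (split on b) = z^2 - 2
tr(a^-1 b a b) = tr(b a b) tr(a) - tr(b a b a)  (eliminate a^-1) = x*y*z - x^2 - z^2 + 2
tr(a b^-1 a^-1 b) = tr(a^-1 b a) tr(b) - tr(a^-1 b a b)  (eliminate b^-1) = -x*y*z + x^2 + y^2 + z^2 - 2
tr(a^-1 b^-1 a b^-1) = tr(a b^-1 a^-1) tr(b) - tr(a b^-1 a^-1 b)  (eliminate b^-1) = x*y*z - x^2 - z^2 + 2
and tr(a b^-1) = tr(a) tr(b) - tr(a b)  (eliminate b^-1) = x*y - z
tr(b^-1 a b^-1) = tr(a b^-1) tr(b) - tr(a)  (eliminate b^-1) = x*y^2 - y*z - x
and tr(a^-1 b^-1 a b^-1 a^-1) = tr(a^-1 b^-1 a b^-1) tr(a) - tr(a^-1 b^-1 a b^-1 a)  (eliminate a^-1) = x^2*y*z - x^3 - x*y^2 - x*z^2 + y*z + 3*x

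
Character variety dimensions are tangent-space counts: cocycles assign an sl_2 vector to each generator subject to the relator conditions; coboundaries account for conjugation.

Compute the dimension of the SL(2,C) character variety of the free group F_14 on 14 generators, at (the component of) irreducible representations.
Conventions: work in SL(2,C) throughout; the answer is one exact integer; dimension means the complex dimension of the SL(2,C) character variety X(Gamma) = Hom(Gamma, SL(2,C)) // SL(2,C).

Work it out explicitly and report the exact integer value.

The free group F_14: 14 generators, no relators.
Z^1(Gamma, Ad rho) = (sl_2)^14: a cocycle is a free choice of one sl_2 vector per generator, so dim Z^1 = 3*14 = 42.
dim B^1 = 3: the coboundary map is injective because an irreducible image has centralizer 0 in sl_2.
dim X = dim H^1 = dim Z^1 - dim B^1 = 42 - 3 = 39.

39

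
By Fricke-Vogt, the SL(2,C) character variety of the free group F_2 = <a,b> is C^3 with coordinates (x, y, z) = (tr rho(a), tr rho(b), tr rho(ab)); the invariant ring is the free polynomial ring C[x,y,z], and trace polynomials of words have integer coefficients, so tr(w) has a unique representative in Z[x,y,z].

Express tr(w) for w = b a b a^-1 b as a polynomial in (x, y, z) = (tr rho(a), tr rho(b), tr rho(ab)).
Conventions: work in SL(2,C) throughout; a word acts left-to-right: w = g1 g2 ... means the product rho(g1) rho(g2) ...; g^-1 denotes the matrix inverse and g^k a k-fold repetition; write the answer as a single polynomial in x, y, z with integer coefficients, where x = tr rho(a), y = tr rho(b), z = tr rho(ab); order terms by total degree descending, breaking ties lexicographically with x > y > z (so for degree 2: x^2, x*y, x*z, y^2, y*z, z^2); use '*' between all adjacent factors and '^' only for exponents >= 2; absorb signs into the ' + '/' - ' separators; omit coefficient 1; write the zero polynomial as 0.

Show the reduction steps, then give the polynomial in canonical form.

x*y^2*z - x^2*y - y*z^2 + y

tr(a b^2) = tr(b) * tr(a b) - tr(a)  (reduce the b square) = y*z - x
tr(b^2 a b) = tr(b) * tr(a b^2) - tr(a b)  (reduce the b square) = y^2*z - x*y - z
tr(a b a b) = tr(a b) * tr(a b) - tr(1)  (split on a) = z^2 - 2
tr(a b a) = tr(a) * tr(b a) - tr(b)  (reduce the a square) = x*z - y
tr(b^2 a b a) = tr(b) * tr(a b a b) - tr(a b a)  (reduce the b square) = y*z^2 - x*z - y
tr(b a b a^-1 b) = tr(b^2 a b) * tr(a) - tr(b^2 a b a)  (eliminate a^-1) = x*y^2*z - x^2*y - y*z^2 + y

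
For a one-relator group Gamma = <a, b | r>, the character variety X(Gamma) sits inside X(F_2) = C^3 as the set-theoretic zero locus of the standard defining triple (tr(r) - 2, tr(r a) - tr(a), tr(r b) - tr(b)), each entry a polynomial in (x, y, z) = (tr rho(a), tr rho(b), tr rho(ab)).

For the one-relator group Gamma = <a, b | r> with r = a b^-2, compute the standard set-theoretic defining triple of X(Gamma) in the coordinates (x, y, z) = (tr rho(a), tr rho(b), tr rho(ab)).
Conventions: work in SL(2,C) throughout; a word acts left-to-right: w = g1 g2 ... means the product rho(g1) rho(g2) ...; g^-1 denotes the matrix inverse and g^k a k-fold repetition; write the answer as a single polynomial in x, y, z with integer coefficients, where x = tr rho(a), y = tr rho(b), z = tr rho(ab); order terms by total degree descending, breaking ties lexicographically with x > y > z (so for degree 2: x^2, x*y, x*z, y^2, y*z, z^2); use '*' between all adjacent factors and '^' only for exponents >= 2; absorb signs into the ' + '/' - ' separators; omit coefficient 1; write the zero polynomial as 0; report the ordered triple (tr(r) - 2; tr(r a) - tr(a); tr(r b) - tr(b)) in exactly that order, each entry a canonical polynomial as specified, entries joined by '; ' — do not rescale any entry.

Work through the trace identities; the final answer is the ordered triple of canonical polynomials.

x*y^2 - y*z - x - 2; x^2*y^2 - x*y*z - x^2 - y^2 - x + 2; x*y - y - z

reduce: tr(a b^-1) = tr(a)*tr(b) - tr(a b) = x*y - z
so tr(a b^-2) = tr(a b^-1)*tr(b) - tr(a) = x*y^2 - y*z - x
reduce: tr(a^2) = tr(a)*tr(a) - tr(1) = x^2 - 2
so tr(a^2 b) = tr(a)*tr(b a) - tr(b) = x*z - y
tr(b^-1 a^2) = tr(a^2)*tr(b) - tr(a^2 b) = x^2*y - x*z - y
so tr(a b^-2 a) = tr(b^-1 a^2)*tr(b) - tr(b^-1 a^2 b) = x^2*y^2 - x*y*z - x^2 - y^2 + 2
assemble the triple (tr(r) - 2; tr(r a) - x; tr(r b) - y)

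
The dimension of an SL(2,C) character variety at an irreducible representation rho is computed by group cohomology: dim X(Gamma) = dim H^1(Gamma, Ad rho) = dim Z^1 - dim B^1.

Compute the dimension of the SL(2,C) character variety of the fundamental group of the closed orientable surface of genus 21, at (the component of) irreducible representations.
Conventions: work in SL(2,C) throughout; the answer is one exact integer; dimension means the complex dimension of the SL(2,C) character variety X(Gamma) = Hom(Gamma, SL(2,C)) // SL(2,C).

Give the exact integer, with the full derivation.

120

pi_1 of the closed genus-21 surface has 42 generators bound by the single product-of-commutators relator.
A cocycle assigns one sl_2 vector per generator subject to the relator condition d_2(z) = 0: dim of the unconstrained space is 3*2g = 126.
At an irreducible rho, H^2 = coker(d_2) vanishes (Poincare duality: H^2 is dual to H^0 = invariants = 0), so d_2 is surjective onto sl_2 and dim Z^1 = 126 - 3 = 123.
As always at irreducible rho, dim B^1 = 3.
Hence dim X = 123 - 3 = 120.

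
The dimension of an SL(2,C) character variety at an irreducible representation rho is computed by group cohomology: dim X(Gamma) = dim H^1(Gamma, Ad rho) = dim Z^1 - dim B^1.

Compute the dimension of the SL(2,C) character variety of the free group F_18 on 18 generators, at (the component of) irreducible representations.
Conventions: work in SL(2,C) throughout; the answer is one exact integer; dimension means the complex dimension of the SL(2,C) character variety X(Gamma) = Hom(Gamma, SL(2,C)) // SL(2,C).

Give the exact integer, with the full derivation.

The free group F_18: 18 generators, no relators.
So Z^1 = (sl_2)^18 in full: dim Z^1 = 54.
Irreducibility makes the coboundary map sl_2 -> Z^1 injective (trivial centralizer), so dim B^1 = 3.
dim X = dim H^1 = dim Z^1 - dim B^1 = 54 - 3 = 51.

51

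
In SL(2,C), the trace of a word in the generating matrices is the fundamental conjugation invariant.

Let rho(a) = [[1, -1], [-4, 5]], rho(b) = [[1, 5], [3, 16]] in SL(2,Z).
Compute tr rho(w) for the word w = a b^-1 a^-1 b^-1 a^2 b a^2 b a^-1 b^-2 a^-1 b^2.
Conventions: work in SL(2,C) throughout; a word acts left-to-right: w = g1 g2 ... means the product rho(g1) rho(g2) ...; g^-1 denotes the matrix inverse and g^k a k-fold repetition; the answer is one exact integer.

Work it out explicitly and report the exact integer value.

rho(a) = [[1, -1], [-4, 5]]
... * rho(b^-1) = [[16, -5], [-3, 1]]  ->  [[19, -6], [-79, 25]]
... * rho(a^-1) = [[5, 1], [4, 1]]  ->  [[71, 13], [-295, -54]]
... * rho(b^-1) = [[16, -5], [-3, 1]]  ->  [[1097, -342], [-4558, 1421]]
... * rho(a) = [[1, -1], [-4, 5]]  ->  [[2465, -2807], [-10242, 11663]]
... * rho(a) = [[1, -1], [-4, 5]]  ->  [[13693, -16500], [-56894, 68557]]
... * rho(b) = [[1, 5], [3, 16]]  ->  [[-35807, -195535], [148777, 812442]]
... * rho(a) = [[1, -1], [-4, 5]]  ->  [[746333, -941868], [-3100991, 3913433]]
... * rho(a) = [[1, -1], [-4, 5]]  ->  [[4513805, -5455673], [-18754723, 22668156]]
... * rho(b) = [[1, 5], [3, 16]]  ->  [[-11853214, -64721743], [49249745, 268916881]]
... * rho(a^-1) = [[5, 1], [4, 1]]  ->  [[-318153042, -76574957], [1321916249, 318166626]]
... * rho(b^-1) = [[16, -5], [-3, 1]]  ->  [[-4860723801, 1514190253], [20196160106, -6291414619]]
... * rho(b^-1) = [[16, -5], [-3, 1]]  ->  [[-82314151575, 25817809258], [342012805553, -107272215149]]
... * rho(a^-1) = [[5, 1], [4, 1]]  ->  [[-308299520843, -56496342317], [1280975167169, 234740590404]]
... * rho(b) = [[1, 5], [3, 16]]  ->  [[-477788547794, -2445439081287], [1985196938381, 10160725282309]]
... * rho(b) = [[1, 5], [3, 16]]  ->  [[-7814105791655, -41515968039562], [32467372785308, 172497589208849]]
tr = -7814105791655 + 172497589208849 = 164683483417194

164683483417194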